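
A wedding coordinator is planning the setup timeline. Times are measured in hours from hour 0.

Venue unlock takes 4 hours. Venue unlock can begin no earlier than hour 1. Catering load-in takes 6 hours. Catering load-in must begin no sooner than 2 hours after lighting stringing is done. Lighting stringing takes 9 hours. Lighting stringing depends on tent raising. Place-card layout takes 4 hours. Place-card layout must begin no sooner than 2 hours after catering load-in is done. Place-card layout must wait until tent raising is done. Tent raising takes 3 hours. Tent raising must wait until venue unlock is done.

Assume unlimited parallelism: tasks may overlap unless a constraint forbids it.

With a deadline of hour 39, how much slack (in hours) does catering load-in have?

After its own release at hour 1, venue unlock can start at hour 1 and finishes at hour 5.
Tent raising cannot begin until venue unlock (finishes hour 5). It runs from hour 5 to 5 + 3 = hour 8.
After tent raising (finishes hour 8), lighting stringing can start at hour 8 and finishes at hour 17.
Catering load-in waits on lighting stringing (finishes hour 17, plus 2-hour gap → hour 19), so it starts at hour 19 and finishes at 19 + 6 = hour 25.

Working backward from the deadline:
Nothing follows place-card layout; the deadline of hour 39 is its only limit. It must start by 39 − 4 = hour 35.
Catering load-in has to be done before place-card layout (must start by hour 35, minus 2-hour gap → hour 33). That means finishing by hour 33, i.e. starting by 33 − 6 = hour 27.
So catering load-in can start as early as hour 19 and as late as hour 27, giving 27 − 19 = 8 hours of slack.

8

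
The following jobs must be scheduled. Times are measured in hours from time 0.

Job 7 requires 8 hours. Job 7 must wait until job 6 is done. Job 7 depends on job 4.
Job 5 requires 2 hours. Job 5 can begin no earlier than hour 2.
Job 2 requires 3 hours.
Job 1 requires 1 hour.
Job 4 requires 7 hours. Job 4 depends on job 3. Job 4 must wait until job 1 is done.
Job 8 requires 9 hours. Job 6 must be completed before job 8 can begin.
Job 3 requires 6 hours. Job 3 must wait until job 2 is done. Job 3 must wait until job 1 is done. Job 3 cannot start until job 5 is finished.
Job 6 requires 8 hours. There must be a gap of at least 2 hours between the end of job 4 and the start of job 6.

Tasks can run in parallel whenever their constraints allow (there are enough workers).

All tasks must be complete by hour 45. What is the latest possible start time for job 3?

13

Job 7 has no dependents, so it just needs to finish by hour 45. Starting by 45 − 8 = hour 37 achieves that.
Nothing follows job 8; the deadline of hour 45 is its only limit. It must start by 45 − 9 = hour 36.
Job 6 has several dependents: job 7 (must start by hour 37); job 8 (must start by hour 36). The earliest of those limits is hour 36, so job 6 must start by 36 − 8 = hour 28.
For job 4: job 6 (must start by hour 28, minus 2-hour gap → hour 26); job 7 (must start by hour 37). The most restrictive is hour 26; with a 7-hour duration, job 4 must start by hour 19.
Since job 4 (must start by hour 19) depends on it, job 3 must finish by hour 19. Backing off its 6-hour duration gives a latest start of hour 13.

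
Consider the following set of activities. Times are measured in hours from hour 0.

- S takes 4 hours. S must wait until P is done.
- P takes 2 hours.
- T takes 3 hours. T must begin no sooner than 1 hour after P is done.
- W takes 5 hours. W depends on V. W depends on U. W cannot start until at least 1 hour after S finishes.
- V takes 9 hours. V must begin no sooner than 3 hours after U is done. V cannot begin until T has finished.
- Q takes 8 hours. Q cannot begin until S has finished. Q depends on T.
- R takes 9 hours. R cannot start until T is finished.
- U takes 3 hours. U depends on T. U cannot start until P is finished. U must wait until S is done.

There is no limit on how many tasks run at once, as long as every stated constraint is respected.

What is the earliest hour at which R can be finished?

15

P can start immediately at hour 0; it finishes at hour 2.
T waits on P (finishes hour 2, plus 1-hour gap → hour 3), so it starts at hour 3 and finishes at 3 + 3 = hour 6.
R waits on T (finishes hour 6), so it starts at hour 6 and finishes at 6 + 9 = hour 15.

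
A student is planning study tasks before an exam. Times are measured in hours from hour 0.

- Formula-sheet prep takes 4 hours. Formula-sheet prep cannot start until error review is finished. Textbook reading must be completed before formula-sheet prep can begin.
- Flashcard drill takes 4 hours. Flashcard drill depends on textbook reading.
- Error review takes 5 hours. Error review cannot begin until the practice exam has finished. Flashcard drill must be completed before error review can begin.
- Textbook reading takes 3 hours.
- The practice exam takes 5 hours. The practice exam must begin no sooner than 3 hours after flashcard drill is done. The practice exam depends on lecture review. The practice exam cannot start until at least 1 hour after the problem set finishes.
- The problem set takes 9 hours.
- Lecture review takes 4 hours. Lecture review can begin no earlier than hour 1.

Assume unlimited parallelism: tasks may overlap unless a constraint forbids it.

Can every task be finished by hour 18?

No

The problem set has no prerequisites, so it starts at hour 0 and finishes at hour 9.
Lecture review cannot begin until its own release at hour 1. It runs from hour 1 to 1 + 4 = hour 5.
Nothing blocks textbook reading, so it runs from hour 0 to hour 3.
Flashcard drill cannot begin until textbook reading (finishes hour 3). It runs from hour 3 to 3 + 4 = hour 7.
The practice exam needs all of flashcard drill (finishes hour 7, plus 3-hour gap → hour 10); lecture review (finishes hour 5); the problem set (finishes hour 9, plus 1-hour gap → hour 10). That puts its earliest start at hour 10; it finishes at 10 + 5 = hour 15.
Error review needs all of the practice exam (finishes hour 15); flashcard drill (finishes hour 7). That puts its earliest start at hour 15; it finishes at 15 + 5 = hour 20.
Formula-sheet prep has to wait for error review (finishes hour 20); textbook reading (finishes hour 3). The latest of these is hour 20, so formula-sheet prep runs hour 20 to 20 + 4 = hour 24.
The earliest everything can be done is hour 24, which is after the deadline of 18, so it is not possible.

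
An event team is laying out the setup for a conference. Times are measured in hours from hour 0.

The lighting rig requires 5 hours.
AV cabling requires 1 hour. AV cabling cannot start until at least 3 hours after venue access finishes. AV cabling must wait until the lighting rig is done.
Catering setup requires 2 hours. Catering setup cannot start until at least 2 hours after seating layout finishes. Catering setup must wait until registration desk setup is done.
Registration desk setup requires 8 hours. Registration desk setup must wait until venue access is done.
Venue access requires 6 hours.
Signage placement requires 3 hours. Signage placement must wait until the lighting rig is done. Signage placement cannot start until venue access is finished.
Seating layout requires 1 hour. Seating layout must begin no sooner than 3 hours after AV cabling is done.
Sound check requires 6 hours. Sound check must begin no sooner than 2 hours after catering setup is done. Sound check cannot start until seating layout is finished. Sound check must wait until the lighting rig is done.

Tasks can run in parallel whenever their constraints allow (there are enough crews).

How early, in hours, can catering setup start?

The lighting rig can start immediately at hour 0; it finishes at hour 5.
Venue access can start immediately at hour 0; it finishes at hour 6.
After venue access (finishes hour 6), registration desk setup can start at hour 6 and finishes at hour 14.
For AV cabling: venue access (finishes hour 6, plus 3-hour gap → hour 9); the lighting rig (finishes hour 5). Taking the maximum gives a start of hour 9, and it finishes at 9 + 1 = hour 10.
Seating layout cannot begin until AV cabling (finishes hour 10, plus 3-hour gap → hour 13). It runs from hour 13 to 13 + 1 = hour 14.
Catering setup waits on seating layout (finishes hour 14, plus 2-hour gap → hour 16); registration desk setup (finishes hour 14). The latest of these is hour 16, which is the earliest catering setup can start.

16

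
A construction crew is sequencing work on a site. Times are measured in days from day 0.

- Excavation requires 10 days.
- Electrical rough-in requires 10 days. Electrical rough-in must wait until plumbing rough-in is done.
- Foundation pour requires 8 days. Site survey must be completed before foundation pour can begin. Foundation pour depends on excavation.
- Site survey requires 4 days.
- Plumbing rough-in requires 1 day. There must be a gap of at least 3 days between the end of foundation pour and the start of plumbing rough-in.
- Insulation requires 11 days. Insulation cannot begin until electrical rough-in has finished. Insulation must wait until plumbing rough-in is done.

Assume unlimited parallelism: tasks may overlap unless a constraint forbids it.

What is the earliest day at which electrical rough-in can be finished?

32

Excavation can start immediately at day 0; it finishes at day 10.
Site survey has no prerequisites, so it starts at day 0 and finishes at day 4.
Foundation pour cannot start until site survey (finishes day 4); excavation (finishes day 10). The controlling bound is day 10, so foundation pour finishes at 10 + 8 = day 18.
After foundation pour (finishes day 18, plus 3-day gap → day 21), plumbing rough-in can start at day 21 and finishes at day 22.
Electrical rough-in waits on plumbing rough-in (finishes day 22), so it starts at day 22 and finishes at 22 + 10 = day 32.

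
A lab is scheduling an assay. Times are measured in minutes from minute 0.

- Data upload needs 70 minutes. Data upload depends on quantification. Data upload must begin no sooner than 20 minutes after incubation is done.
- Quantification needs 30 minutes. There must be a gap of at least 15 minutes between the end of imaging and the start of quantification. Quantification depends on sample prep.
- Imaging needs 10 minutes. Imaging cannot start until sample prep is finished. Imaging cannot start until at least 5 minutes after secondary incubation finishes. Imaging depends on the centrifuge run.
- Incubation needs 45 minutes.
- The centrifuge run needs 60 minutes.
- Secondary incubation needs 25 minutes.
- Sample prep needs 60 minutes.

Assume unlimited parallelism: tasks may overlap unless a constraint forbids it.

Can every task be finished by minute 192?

Yes

Secondary incubation can start immediately at minute 0; it finishes at minute 25.
The centrifuge run can start immediately at minute 0; it finishes at minute 60.
Nothing blocks incubation, so it runs from minute 0 to minute 45.
Sample prep can start immediately at minute 0; it finishes at minute 60.
Imaging has to wait for sample prep (finishes minute 60); secondary incubation (finishes minute 25, plus 5-minute gap → minute 30); the centrifuge run (finishes minute 60). The latest of these is minute 60, so imaging runs minute 60 to 60 + 10 = minute 70.
For quantification: imaging (finishes minute 70, plus 15-minute gap → minute 85); sample prep (finishes minute 60). Taking the maximum gives a start of minute 85, and it finishes at 85 + 30 = minute 115.
For data upload: quantification (finishes minute 115); incubation (finishes minute 45, plus 20-minute gap → minute 65). Taking the maximum gives a start of minute 115, and it finishes at 115 + 70 = minute 185.
Every task is finished by minute 185, which is no later than the deadline of 192, so the schedule is feasible.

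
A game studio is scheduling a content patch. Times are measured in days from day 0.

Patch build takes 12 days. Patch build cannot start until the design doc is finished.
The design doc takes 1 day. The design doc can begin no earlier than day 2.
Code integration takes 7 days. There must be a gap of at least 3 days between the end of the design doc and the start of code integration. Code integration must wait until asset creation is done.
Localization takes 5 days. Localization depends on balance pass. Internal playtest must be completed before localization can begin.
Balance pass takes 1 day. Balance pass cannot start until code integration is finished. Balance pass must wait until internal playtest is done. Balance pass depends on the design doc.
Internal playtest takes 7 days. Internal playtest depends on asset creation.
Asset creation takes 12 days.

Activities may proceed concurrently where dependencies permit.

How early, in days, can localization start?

20

Asset creation has no prerequisites, so it starts at day 0 and finishes at day 12.
After asset creation (finishes day 12), internal playtest can start at day 12 and finishes at day 19.
After its own release at day 2, the design doc can start at day 2 and finishes at day 3.
Code integration needs all of the design doc (finishes day 3, plus 3-day gap → day 6); asset creation (finishes day 12). That puts its earliest start at day 12; it finishes at 12 + 7 = day 19.
Balance pass has to wait for code integration (finishes day 19); internal playtest (finishes day 19); the design doc (finishes day 3). The latest of these is day 19, so balance pass runs day 19 to 19 + 1 = day 20.
Localization waits on balance pass (finishes day 20); internal playtest (finishes day 19). The latest of these is day 20, which is the earliest localization can start.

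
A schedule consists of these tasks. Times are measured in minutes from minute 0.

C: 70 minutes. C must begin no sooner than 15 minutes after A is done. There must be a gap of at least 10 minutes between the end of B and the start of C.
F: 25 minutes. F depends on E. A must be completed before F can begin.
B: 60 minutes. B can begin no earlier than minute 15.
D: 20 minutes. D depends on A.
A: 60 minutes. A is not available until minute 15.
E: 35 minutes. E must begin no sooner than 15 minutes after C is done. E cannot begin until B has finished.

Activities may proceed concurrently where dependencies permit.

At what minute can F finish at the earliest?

235

B waits on its own release at minute 15, so it starts at minute 15 and finishes at 15 + 60 = minute 75.
After its own release at minute 15, A can start at minute 15 and finishes at minute 75.
C has to wait for A (finishes minute 75, plus 15-minute gap → minute 90); B (finishes minute 75, plus 10-minute gap → minute 85). The latest of these is minute 90, so C runs minute 90 to 90 + 70 = minute 160.
E cannot start until C (finishes minute 160, plus 15-minute gap → minute 175); B (finishes minute 75). The controlling bound is minute 175, so E finishes at 175 + 35 = minute 210.
For F: E (finishes minute 210); A (finishes minute 75). Taking the maximum gives a start of minute 210, and it finishes at 210 + 25 = minute 235.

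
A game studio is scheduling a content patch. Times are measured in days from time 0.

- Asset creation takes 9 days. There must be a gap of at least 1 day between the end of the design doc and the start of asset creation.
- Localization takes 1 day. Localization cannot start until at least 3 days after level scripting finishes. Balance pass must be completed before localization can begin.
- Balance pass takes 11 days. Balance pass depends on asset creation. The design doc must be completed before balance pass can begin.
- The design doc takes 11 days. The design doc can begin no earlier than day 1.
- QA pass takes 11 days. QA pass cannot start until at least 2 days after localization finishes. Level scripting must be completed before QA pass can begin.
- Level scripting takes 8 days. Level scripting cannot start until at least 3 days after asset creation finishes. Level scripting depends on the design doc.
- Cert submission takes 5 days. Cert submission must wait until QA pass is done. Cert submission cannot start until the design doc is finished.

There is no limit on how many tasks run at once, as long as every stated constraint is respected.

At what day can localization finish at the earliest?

37

The design doc waits on its own release at day 1, so it starts at day 1 and finishes at 1 + 11 = day 12.
After the design doc (finishes day 12, plus 1-day gap → day 13), asset creation can start at day 13 and finishes at day 22.
For balance pass: asset creation (finishes day 22); the design doc (finishes day 12). Taking the maximum gives a start of day 22, and it finishes at 22 + 11 = day 33.
For level scripting: asset creation (finishes day 22, plus 3-day gap → day 25); the design doc (finishes day 12). Taking the maximum gives a start of day 25, and it finishes at 25 + 8 = day 33.
Localization has to wait for level scripting (finishes day 33, plus 3-day gap → day 36); balance pass (finishes day 33). The latest of these is day 36, so localization runs day 36 to 36 + 1 = day 37.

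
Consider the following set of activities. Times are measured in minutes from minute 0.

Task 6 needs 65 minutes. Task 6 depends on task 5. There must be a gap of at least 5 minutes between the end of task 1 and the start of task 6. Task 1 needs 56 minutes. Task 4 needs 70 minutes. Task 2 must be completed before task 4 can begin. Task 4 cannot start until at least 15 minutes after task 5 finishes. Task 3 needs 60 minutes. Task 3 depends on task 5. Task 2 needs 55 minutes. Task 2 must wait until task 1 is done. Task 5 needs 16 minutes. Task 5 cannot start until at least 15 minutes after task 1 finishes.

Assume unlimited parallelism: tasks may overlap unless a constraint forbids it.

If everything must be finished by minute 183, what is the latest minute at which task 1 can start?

Task 4 must finish by minute 183; it takes 70 minutes, so it must start by 183 − 70 = minute 113.
Since task 4 (must start by minute 113) depends on it, task 2 must finish by minute 113. Backing off its 55-minute duration gives a latest start of minute 58.
Nothing follows task 3; the deadline of minute 183 is its only limit. It must start by 183 − 60 = minute 123.
To finish by minute 183, task 6 (duration 65) must start no later than minute 118.
For task 5: task 3 (must start by minute 123); task 4 (must start by minute 113, minus 15-minute gap → minute 98); task 6 (must start by minute 118). The most restrictive is minute 98; with a 16-minute duration, task 5 must start by minute 82.
Task 1 must finish in time for task 2 (must start by minute 58); task 5 (must start by minute 82, minus 15-minute gap → minute 67); task 6 (must start by minute 118, minus 5-minute gap → minute 113). The tightest is minute 58, so task 1 must start by 58 − 56 = minute 2.

2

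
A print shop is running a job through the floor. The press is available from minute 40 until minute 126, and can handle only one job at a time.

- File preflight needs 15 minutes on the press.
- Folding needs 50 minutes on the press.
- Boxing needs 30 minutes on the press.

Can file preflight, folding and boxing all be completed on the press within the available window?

No

The press window is 126 − 40 = 86 minutes.
Running back to back, the jobs need 15 + 50 + 30 = 95 minutes on the press.
Since 95 > 86, they cannot all fit.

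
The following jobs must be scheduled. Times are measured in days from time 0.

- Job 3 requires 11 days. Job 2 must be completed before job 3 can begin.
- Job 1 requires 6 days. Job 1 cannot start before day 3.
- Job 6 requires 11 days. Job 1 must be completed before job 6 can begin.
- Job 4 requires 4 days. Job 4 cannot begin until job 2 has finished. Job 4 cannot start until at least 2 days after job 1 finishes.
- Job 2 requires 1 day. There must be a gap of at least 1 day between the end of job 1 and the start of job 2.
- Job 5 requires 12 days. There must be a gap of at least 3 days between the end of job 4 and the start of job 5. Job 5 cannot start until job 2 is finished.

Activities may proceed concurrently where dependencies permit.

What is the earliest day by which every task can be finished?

30

Job 1 cannot begin until its own release at day 3. It runs from day 3 to 3 + 6 = day 9.
Job 6 cannot begin until job 1 (finishes day 9). It runs from day 9 to 9 + 11 = day 20.
Job 2 waits on job 1 (finishes day 9, plus 1-day gap → day 10), so it starts at day 10 and finishes at 10 + 1 = day 11.
Job 4 cannot start until job 2 (finishes day 11); job 1 (finishes day 9, plus 2-day gap → day 11). The controlling bound is day 11, so job 4 finishes at 11 + 4 = day 15.
Job 5 cannot start until job 4 (finishes day 15, plus 3-day gap → day 18); job 2 (finishes day 11). The controlling bound is day 18, so job 5 finishes at 18 + 12 = day 30.
Job 3 waits on job 2 (finishes day 11), so it starts at day 11 and finishes at 11 + 11 = day 22.
All tasks are finished once the last one completes. Finish times: Job 1 at 9, Job 2 at 11, Job 3 at 22, Job 4 at 15, Job 5 at 30, Job 6 at 20. The latest is day 30.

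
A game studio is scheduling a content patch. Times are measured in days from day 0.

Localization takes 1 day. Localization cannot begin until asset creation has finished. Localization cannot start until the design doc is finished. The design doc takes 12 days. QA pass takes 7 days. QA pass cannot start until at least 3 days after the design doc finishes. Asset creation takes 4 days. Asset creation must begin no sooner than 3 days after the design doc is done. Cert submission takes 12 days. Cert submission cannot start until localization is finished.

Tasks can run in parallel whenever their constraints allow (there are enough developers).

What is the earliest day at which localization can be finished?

The design doc can start immediately at day 0; it finishes at day 12.
After the design doc (finishes day 12, plus 3-day gap → day 15), asset creation can start at day 15 and finishes at day 19.
Localization needs all of asset creation (finishes day 19); the design doc (finishes day 12). That puts its earliest start at day 19; it finishes at 19 + 1 = day 20.

20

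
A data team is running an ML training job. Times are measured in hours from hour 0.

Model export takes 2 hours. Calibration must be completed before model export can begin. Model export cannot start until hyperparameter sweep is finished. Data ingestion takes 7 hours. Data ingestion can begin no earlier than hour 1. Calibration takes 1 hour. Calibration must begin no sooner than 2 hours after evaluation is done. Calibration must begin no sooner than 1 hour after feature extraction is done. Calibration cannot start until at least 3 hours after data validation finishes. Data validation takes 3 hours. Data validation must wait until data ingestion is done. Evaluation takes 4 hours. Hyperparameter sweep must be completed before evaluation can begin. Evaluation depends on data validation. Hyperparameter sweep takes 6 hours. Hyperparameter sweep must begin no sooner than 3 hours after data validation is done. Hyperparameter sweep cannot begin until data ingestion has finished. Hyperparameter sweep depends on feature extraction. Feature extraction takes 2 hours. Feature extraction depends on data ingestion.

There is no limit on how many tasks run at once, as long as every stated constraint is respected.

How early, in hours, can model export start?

Data ingestion waits on its own release at hour 1, so it starts at hour 1 and finishes at 1 + 7 = hour 8.
After data ingestion (finishes hour 8), feature extraction can start at hour 8 and finishes at hour 10.
After data ingestion (finishes hour 8), data validation can start at hour 8 and finishes at hour 11.
Hyperparameter sweep cannot start until data validation (finishes hour 11, plus 3-hour gap → hour 14); data ingestion (finishes hour 8); feature extraction (finishes hour 10). The controlling bound is hour 14, so hyperparameter sweep finishes at 14 + 6 = hour 20.
Evaluation cannot start until hyperparameter sweep (finishes hour 20); data validation (finishes hour 11). The controlling bound is hour 20, so evaluation finishes at 20 + 4 = hour 24.
Calibration cannot start until evaluation (finishes hour 24, plus 2-hour gap → hour 26); feature extraction (finishes hour 10, plus 1-hour gap → hour 11); data validation (finishes hour 11, plus 3-hour gap → hour 14). The controlling bound is hour 26, so calibration finishes at 26 + 1 = hour 27.
Model export waits on calibration (finishes hour 27); hyperparameter sweep (finishes hour 20). The latest of these is hour 27, which is the earliest model export can start.

27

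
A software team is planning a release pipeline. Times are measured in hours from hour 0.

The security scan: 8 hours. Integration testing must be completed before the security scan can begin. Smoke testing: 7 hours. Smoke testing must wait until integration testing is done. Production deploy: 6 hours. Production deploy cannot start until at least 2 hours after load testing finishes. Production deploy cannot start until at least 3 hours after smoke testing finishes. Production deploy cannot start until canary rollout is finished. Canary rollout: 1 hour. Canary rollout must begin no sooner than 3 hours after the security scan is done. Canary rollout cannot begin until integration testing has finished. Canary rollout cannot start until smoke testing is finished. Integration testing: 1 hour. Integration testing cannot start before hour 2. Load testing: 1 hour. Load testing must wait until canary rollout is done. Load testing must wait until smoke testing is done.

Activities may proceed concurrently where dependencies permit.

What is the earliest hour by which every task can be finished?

Integration testing waits on its own release at hour 2, so it starts at hour 2 and finishes at 2 + 1 = hour 3.
Smoke testing cannot begin until integration testing (finishes hour 3). It runs from hour 3 to 3 + 7 = hour 10.
The security scan cannot begin until integration testing (finishes hour 3). It runs from hour 3 to 3 + 8 = hour 11.
For canary rollout: the security scan (finishes hour 11, plus 3-hour gap → hour 14); integration testing (finishes hour 3); smoke testing (finishes hour 10). Taking the maximum gives a start of hour 14, and it finishes at 14 + 1 = hour 15.
For load testing: canary rollout (finishes hour 15); smoke testing (finishes hour 10). Taking the maximum gives a start of hour 15, and it finishes at 15 + 1 = hour 16.
Production deploy cannot start until load testing (finishes hour 16, plus 2-hour gap → hour 18); smoke testing (finishes hour 10, plus 3-hour gap → hour 13); canary rollout (finishes hour 15). The controlling bound is hour 18, so production deploy finishes at 18 + 6 = hour 24.
All tasks are finished once the last one completes. Finish times: Integration testing at 3, The security scan at 11, Smoke testing at 10, Canary rollout at 15, Load testing at 16, Production deploy at 24. The latest is hour 24.

24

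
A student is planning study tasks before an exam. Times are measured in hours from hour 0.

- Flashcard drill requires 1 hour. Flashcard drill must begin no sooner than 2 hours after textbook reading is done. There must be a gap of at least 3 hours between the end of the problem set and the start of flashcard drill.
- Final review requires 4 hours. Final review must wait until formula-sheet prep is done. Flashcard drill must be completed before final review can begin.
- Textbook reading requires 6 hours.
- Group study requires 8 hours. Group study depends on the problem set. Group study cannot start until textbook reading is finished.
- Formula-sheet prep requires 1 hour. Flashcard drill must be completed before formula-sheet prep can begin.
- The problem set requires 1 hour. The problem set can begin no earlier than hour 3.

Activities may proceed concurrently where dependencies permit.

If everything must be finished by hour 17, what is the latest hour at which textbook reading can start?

Final review has no dependents, so it just needs to finish by hour 17. Starting by 17 − 4 = hour 13 achieves that.
Formula-sheet prep feeds into final review (must start by hour 13); so formula-sheet prep must finish by hour 13 and therefore start by hour 12.
Flashcard drill must finish in time for formula-sheet prep (must start by hour 12); final review (must start by hour 13). The tightest is hour 12, so flashcard drill must start by 12 − 1 = hour 11.
Nothing follows group study; the deadline of hour 17 is its only limit. It must start by 17 − 8 = hour 9.
Textbook reading must finish in time for flashcard drill (must start by hour 11, minus 2-hour gap → hour 9); group study (must start by hour 9). The tightest is hour 9, so textbook reading must start by 9 − 6 = hour 3.

3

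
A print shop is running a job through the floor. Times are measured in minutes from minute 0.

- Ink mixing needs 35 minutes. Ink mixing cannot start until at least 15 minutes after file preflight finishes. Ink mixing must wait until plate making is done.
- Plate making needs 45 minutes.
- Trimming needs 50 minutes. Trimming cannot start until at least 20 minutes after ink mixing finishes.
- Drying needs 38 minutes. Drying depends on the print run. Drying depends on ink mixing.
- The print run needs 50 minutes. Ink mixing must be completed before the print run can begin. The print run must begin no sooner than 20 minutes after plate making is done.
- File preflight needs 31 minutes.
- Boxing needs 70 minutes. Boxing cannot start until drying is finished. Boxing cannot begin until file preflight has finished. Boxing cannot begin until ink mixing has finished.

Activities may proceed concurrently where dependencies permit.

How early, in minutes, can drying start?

131

Plate making can start immediately at minute 0; it finishes at minute 45.
Nothing blocks file preflight, so it runs from minute 0 to minute 31.
Ink mixing has to wait for file preflight (finishes minute 31, plus 15-minute gap → minute 46); plate making (finishes minute 45). The latest of these is minute 46, so ink mixing runs minute 46 to 46 + 35 = minute 81.
For the print run: ink mixing (finishes minute 81); plate making (finishes minute 45, plus 20-minute gap → minute 65). Taking the maximum gives a start of minute 81, and it finishes at 81 + 50 = minute 131.
Drying waits on the print run (finishes minute 131); ink mixing (finishes minute 81). The latest of these is minute 131, which is the earliest drying can start.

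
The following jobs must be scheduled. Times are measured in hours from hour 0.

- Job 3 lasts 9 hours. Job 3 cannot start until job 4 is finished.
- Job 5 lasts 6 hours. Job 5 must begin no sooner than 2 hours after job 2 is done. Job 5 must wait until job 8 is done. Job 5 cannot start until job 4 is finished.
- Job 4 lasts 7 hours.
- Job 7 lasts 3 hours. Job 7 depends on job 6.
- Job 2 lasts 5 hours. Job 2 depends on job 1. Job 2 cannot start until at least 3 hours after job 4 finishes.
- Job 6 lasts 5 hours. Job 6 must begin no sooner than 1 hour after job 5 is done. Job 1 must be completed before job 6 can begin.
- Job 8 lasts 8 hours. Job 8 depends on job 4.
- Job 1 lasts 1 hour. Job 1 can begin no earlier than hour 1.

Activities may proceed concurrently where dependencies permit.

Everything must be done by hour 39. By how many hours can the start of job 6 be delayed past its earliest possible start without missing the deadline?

Nothing blocks job 4, so it runs from hour 0 to hour 7.
After job 4 (finishes hour 7), job 8 can start at hour 7 and finishes at hour 15.
Job 1 cannot begin until its own release at hour 1. It runs from hour 1 to 1 + 1 = hour 2.
For job 2: job 1 (finishes hour 2); job 4 (finishes hour 7, plus 3-hour gap → hour 10). Taking the maximum gives a start of hour 10, and it finishes at 10 + 5 = hour 15.
Job 5 needs all of job 2 (finishes hour 15, plus 2-hour gap → hour 17); job 8 (finishes hour 15); job 4 (finishes hour 7). That puts its earliest start at hour 17; it finishes at 17 + 6 = hour 23.
Job 6 cannot start until job 5 (finishes hour 23, plus 1-hour gap → hour 24); job 1 (finishes hour 2). The controlling bound is hour 24, so job 6 finishes at 24 + 5 = hour 29.

Working backward from the deadline:
Job 7 must finish by hour 39; it takes 3 hours, so it must start by 39 − 3 = hour 36.
Job 6 feeds into job 7 (must start by hour 36); so job 6 must finish by hour 36 and therefore start by hour 31.
So job 6 can start as early as hour 24 and as late as hour 31, giving 31 − 24 = 7 hours of slack.

7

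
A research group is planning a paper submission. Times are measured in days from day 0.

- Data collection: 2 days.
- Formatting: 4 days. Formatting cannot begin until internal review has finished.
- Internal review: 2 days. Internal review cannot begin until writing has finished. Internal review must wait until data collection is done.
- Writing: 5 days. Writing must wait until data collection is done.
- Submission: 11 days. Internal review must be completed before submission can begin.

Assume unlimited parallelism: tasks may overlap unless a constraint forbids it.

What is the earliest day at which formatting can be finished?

Data collection has no prerequisites, so it starts at day 0 and finishes at day 2.
After data collection (finishes day 2), writing can start at day 2 and finishes at day 7.
For internal review: writing (finishes day 7); data collection (finishes day 2). Taking the maximum gives a start of day 7, and it finishes at 7 + 2 = day 9.
Formatting waits on internal review (finishes day 9), so it starts at day 9 and finishes at 9 + 4 = day 13.

13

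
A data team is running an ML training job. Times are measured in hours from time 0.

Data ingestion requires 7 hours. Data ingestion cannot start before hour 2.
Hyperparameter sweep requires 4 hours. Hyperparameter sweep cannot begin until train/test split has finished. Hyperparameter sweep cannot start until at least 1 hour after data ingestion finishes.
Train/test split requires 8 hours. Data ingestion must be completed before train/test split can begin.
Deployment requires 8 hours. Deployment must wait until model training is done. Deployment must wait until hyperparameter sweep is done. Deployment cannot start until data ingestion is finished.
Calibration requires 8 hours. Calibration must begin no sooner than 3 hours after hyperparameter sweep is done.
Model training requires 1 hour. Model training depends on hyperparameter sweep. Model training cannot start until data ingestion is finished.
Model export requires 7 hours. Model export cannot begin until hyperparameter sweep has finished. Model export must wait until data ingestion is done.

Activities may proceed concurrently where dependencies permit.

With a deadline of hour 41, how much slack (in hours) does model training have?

11

After its own release at hour 2, data ingestion can start at hour 2 and finishes at hour 9.
Train/test split waits on data ingestion (finishes hour 9), so it starts at hour 9 and finishes at 9 + 8 = hour 17.
For hyperparameter sweep: train/test split (finishes hour 17); data ingestion (finishes hour 9, plus 1-hour gap → hour 10). Taking the maximum gives a start of hour 17, and it finishes at 17 + 4 = hour 21.
Model training cannot start until hyperparameter sweep (finishes hour 21); data ingestion (finishes hour 9). The controlling bound is hour 21, so model training finishes at 21 + 1 = hour 22.

Working backward from the deadline:
To finish by hour 41, deployment (duration 8) must start no later than hour 33.
Since deployment (must start by hour 33) depends on it, model training must finish by hour 33. Backing off its 1-hour duration gives a latest start of hour 32.
So model training can start as early as hour 21 and as late as hour 32, giving 32 − 21 = 11 hours of slack.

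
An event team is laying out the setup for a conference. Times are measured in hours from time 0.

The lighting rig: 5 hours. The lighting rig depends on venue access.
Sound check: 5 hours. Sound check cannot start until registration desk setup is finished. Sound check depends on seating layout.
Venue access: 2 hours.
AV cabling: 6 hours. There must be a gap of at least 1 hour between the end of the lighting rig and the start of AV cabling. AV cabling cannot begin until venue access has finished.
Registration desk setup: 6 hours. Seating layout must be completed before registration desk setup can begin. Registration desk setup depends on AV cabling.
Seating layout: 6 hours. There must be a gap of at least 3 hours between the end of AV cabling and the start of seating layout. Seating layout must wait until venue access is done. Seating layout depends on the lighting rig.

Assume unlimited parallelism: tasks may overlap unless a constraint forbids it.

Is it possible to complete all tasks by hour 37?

Nothing blocks venue access, so it runs from hour 0 to hour 2.
The lighting rig cannot begin until venue access (finishes hour 2). It runs from hour 2 to 2 + 5 = hour 7.
AV cabling needs all of the lighting rig (finishes hour 7, plus 1-hour gap → hour 8); venue access (finishes hour 2). That puts its earliest start at hour 8; it finishes at 8 + 6 = hour 14.
Seating layout has to wait for AV cabling (finishes hour 14, plus 3-hour gap → hour 17); venue access (finishes hour 2); the lighting rig (finishes hour 7). The latest of these is hour 17, so seating layout runs hour 17 to 17 + 6 = hour 23.
Registration desk setup cannot start until seating layout (finishes hour 23); AV cabling (finishes hour 14). The controlling bound is hour 23, so registration desk setup finishes at 23 + 6 = hour 29.
Sound check has to wait for registration desk setup (finishes hour 29); seating layout (finishes hour 23). The latest of these is hour 29, so sound check runs hour 29 to 29 + 5 = hour 34.
Every task is finished by hour 34, which is no later than the deadline of 37, so the schedule is feasible.

Yes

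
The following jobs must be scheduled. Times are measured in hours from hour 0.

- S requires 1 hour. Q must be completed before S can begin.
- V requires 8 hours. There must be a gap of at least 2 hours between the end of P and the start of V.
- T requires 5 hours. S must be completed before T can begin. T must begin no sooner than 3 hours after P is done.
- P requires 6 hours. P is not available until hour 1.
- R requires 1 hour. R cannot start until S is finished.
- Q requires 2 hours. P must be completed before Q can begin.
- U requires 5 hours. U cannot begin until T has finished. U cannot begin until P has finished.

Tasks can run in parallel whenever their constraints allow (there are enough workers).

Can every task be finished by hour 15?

No

P cannot begin until its own release at hour 1. It runs from hour 1 to 1 + 6 = hour 7.
V waits on P (finishes hour 7, plus 2-hour gap → hour 9), so it starts at hour 9 and finishes at 9 + 8 = hour 17.
Q waits on P (finishes hour 7), so it starts at hour 7 and finishes at 7 + 2 = hour 9.
S cannot begin until Q (finishes hour 9). It runs from hour 9 to 9 + 1 = hour 10.
T needs all of S (finishes hour 10); P (finishes hour 7, plus 3-hour gap → hour 10). That puts its earliest start at hour 10; it finishes at 10 + 5 = hour 15.
U needs all of T (finishes hour 15); P (finishes hour 7). That puts its earliest start at hour 15; it finishes at 15 + 5 = hour 20.
R waits on S (finishes hour 10), so it starts at hour 10 and finishes at 10 + 1 = hour 11.
The earliest everything can be done is hour 20, which is after the deadline of 15, so it is not possible.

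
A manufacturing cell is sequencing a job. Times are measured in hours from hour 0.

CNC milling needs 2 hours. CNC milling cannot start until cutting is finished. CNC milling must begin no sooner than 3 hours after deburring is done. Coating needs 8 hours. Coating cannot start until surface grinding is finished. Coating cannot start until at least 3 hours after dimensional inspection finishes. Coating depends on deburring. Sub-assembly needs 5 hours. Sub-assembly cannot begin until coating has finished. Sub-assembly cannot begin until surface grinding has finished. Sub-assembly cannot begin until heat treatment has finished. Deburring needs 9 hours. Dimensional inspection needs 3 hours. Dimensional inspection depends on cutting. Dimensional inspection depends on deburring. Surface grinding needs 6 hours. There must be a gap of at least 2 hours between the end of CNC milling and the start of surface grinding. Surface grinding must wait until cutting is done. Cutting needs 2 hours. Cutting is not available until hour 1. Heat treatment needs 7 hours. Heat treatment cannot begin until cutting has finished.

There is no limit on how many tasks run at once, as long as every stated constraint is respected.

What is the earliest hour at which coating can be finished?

30

Deburring has no prerequisites, so it starts at hour 0 and finishes at hour 9.
Cutting cannot begin until its own release at hour 1. It runs from hour 1 to 1 + 2 = hour 3.
Dimensional inspection has to wait for cutting (finishes hour 3); deburring (finishes hour 9). The latest of these is hour 9, so dimensional inspection runs hour 9 to 9 + 3 = hour 12.
CNC milling has to wait for cutting (finishes hour 3); deburring (finishes hour 9, plus 3-hour gap → hour 12). The latest of these is hour 12, so CNC milling runs hour 12 to 12 + 2 = hour 14.
For surface grinding: CNC milling (finishes hour 14, plus 2-hour gap → hour 16); cutting (finishes hour 3). Taking the maximum gives a start of hour 16, and it finishes at 16 + 6 = hour 22.
For coating: surface grinding (finishes hour 22); dimensional inspection (finishes hour 12, plus 3-hour gap → hour 15); deburring (finishes hour 9). Taking the maximum gives a start of hour 22, and it finishes at 22 + 8 = hour 30.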